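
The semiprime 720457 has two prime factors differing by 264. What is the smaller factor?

Since p = q + 264, we have 720457 = q(q + 264), so q² + 264q − 720457 = 0.
Discriminant: 264² + 4·720457 = 69696 + 2881828 = 2951524; √2951524 = 1718.
q = (−264 + 1718)/2 = 727, and p = q + 264 = 991.
Check: 727 · 991 = 720457.

727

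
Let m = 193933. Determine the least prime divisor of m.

19

193933 is odd.
Digit sum 28, not divisible by 3.
Ends in 3: not divisible by 5.
7: 193933 = 7·27704 + 5
11: 193933 = 11·17630 + 3
13: 193933 = 13·14917 + 12
17: 193933 = 17·11407 + 14
19: 193933 = 19·10207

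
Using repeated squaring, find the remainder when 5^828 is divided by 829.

1

5^1 ≡ 5 (mod 829)
5^2 ≡ 5^2 = 25 ≡ 25 (mod 829)
5^4 ≡ 25^2 = 625 ≡ 625 (mod 829)
5^8 ≡ 625^2 = 390625 ≡ 166 (mod 829)
5^16 ≡ 166^2 = 27556 ≡ 199 (mod 829)
5^32 ≡ 199^2 = 39601 ≡ 638 (mod 829)
5^64 ≡ 638^2 = 407044 ≡ 5 (mod 829)
5^128 ≡ 5^2 = 25 ≡ 25 (mod 829)
5^256 ≡ 25^2 = 625 ≡ 625 (mod 829)
5^512 ≡ 625^2 = 390625 ≡ 166 (mod 829)
828 = 512 + 256 + 32 + 16 + 8 + 4 in binary powers of 2.
So 5^828 ≡ 166 · 625 · 638 · 199 · 166 · 625 ≡ 1 (mod 829).
Since the result is 1, base 5 gives no evidence that 829 is composite.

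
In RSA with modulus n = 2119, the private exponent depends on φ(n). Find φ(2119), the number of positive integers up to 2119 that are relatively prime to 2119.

1944

Factor: 2119 = 13 · 163.
φ(2119) = (13−1) · (163−1) = 12 · 162 = 1944.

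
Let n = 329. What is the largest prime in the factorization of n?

329 = 7 · 47
47 is prime.
So 329 = 7 · 47; the largest prime factor is 47.

47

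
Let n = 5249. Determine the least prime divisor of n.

5249 is odd.
Digit sum 20, not divisible by 3.
Ends in 9: not divisible by 5.
7: 5249 = 7·749 + 6
11: 5249 = 11·477 + 2
13: 5249 = 13·403 + 10
17: 5249 = 17·308 + 13
19: 5249 = 19·276 + 5
23: 5249 = 23·228 + 5
29: 5249 = 29·181

29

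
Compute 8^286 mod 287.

8^1 ≡ 8 (mod 287)
8^2 ≡ 8^2 = 64 ≡ 64 (mod 287)
8^4 ≡ 64^2 = 4096 ≡ 78 (mod 287)
8^8 ≡ 78^2 = 6084 ≡ 57 (mod 287)
8^16 ≡ 57^2 = 3249 ≡ 92 (mod 287)
8^32 ≡ 92^2 = 8464 ≡ 141 (mod 287)
8^64 ≡ 141^2 = 19881 ≡ 78 (mod 287)
8^128 ≡ 78^2 = 6084 ≡ 57 (mod 287)
8^256 ≡ 57^2 = 3249 ≡ 92 (mod 287)
286 = 256 + 16 + 8 + 4 + 2 in binary powers of 2.
So 8^286 ≡ 92 · 92 · 57 · 78 · 64 ≡ 113 (mod 287).
Since 113 ≠ 1, base 8 is a Fermat witness: 287 is composite.

113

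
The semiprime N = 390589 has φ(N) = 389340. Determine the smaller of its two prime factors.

619

φ(n) = (p−1)(q−1) = n − (p+q) + 1, so p + q = 390589 − 389340 + 1 = 1250.
p and q are the roots of t² − 1250t + 390589 = 0.
Discriminant: 1250² − 4·390589 = 1562500 − 1562356 = 144; √144 = 12.
q = (1250 − 12)/2 = 619, p = (1250 + 12)/2 = 631.
Check: 619 · 631 = 390589.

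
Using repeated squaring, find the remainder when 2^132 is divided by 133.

64

2^1 ≡ 2 (mod 133)
2^2 ≡ 2^2 = 4 ≡ 4 (mod 133)
2^4 ≡ 4^2 = 16 ≡ 16 (mod 133)
2^8 ≡ 16^2 = 256 ≡ 123 (mod 133)
2^16 ≡ 123^2 = 15129 ≡ 100 (mod 133)
2^32 ≡ 100^2 = 10000 ≡ 25 (mod 133)
2^64 ≡ 25^2 = 625 ≡ 93 (mod 133)
2^128 ≡ 93^2 = 8649 ≡ 4 (mod 133)
132 = 128 + 4 in binary powers of 2.
So 2^132 ≡ 4 · 16 ≡ 64 (mod 133).
Since 64 ≠ 1, base 2 is a Fermat witness: 133 is composite.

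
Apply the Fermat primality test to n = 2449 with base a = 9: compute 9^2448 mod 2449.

9^1 ≡ 9 (mod 2449)
9^2 ≡ 9^2 = 81 ≡ 81 (mod 2449)
9^4 ≡ 81^2 = 6561 ≡ 1663 (mod 2449)
9^8 ≡ 1663^2 = 2765569 ≡ 648 (mod 2449)
9^16 ≡ 648^2 = 419904 ≡ 1125 (mod 2449)
9^32 ≡ 1125^2 = 1265625 ≡ 1941 (mod 2449)
9^64 ≡ 1941^2 = 3767481 ≡ 919 (mod 2449)
9^128 ≡ 919^2 = 844561 ≡ 2105 (mod 2449)
9^256 ≡ 2105^2 = 4431025 ≡ 784 (mod 2449)
9^512 ≡ 784^2 = 614656 ≡ 2406 (mod 2449)
9^1024 ≡ 2406^2 = 5788836 ≡ 1849 (mod 2449)
9^2048 ≡ 1849^2 = 3418801 ≡ 2446 (mod 2449)
2448 = 2048 + 256 + 128 + 16 in binary powers of 2.
So 9^2448 ≡ 2446 · 784 · 2105 · 1125 ≡ 1721 (mod 2449).
Since 1721 ≠ 1, base 9 is a Fermat witness: 2449 is composite.

1721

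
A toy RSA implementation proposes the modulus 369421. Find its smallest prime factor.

13

369421 is odd.
Digit sum 25, not divisible by 3.
Ends in 1: not divisible by 5.
7: 369421 = 7·52774 + 3
11: 369421 = 11·33583 + 8
13: 369421 = 13·28417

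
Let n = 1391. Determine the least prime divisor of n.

13

1391 is odd.
Digit sum 14, not divisible by 3.
Ends in 1: not divisible by 5.
7: 1391 = 7·198 + 5
11: 1391 = 11·126 + 5
13: 1391 = 13·107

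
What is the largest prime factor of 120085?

120085 = 5 · 24017
24017 = 7 · 3431
3431 = 47 · 73
73 is prime.
So 120085 = 5 · 7 · 47 · 73; the largest prime factor is 73.

73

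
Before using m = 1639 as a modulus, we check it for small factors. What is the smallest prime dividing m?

1639 is odd.
Digit sum 19, not divisible by 3.
Ends in 9: not divisible by 5.
7: 1639 = 7·234 + 1
11: 1639 = 11·149

11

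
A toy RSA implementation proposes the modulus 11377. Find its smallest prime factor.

11377 is odd.
Digit sum 19, not divisible by 3.
Ends in 7: not divisible by 5.
7: 11377 = 7·1625 + 2
11: 11377 = 11·1034 + 3
13: 11377 = 13·875 + 2
17: 11377 = 17·669 + 4
19: 11377 = 19·598 + 15
23: 11377 = 23·494 + 15
29: 11377 = 29·392 + 9
31: 11377 = 31·367

31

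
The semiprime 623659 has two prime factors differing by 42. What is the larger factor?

811

Since p = q + 42, we have 623659 = q(q + 42), so q² + 42q − 623659 = 0.
Discriminant: 42² + 4·623659 = 1764 + 2494636 = 2496400; √2496400 = 1580.
q = (−42 + 1580)/2 = 769, and p = q + 42 = 811.
Check: 769 · 811 = 623659.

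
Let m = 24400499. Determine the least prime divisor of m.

24400499 is odd.
Digit sum 32, not divisible by 3.
Ends in 9: not divisible by 5.
7: 24400499 = 7·3485785 + 4
11: 24400499 = 11·2218227 + 2
13: 24400499 = 13·1876961 + 6
17: 24400499 = 17·1435323 + 8
19: 24400499 = 19·1284236 + 15
23: 24400499 = 23·1060891 + 6
29: 24400499 = 29·841396 + 15
31: 24400499 = 31·787112 + 27
37: 24400499 = 37·659472 + 35
41: 24400499 = 41·595134 + 5
43: 24400499 = 43·567453 + 20
47: 24400499 = 47·519159 + 26
53: 24400499 = 53·460386 + 41
59: 24400499 = 59·413567 + 46
61: 24400499 = 61·400008 + 11
67: 24400499 = 67·364186 + 37
71: 24400499 = 71·343669

71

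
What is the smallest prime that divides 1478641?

43

1478641 is odd.
Digit sum 31, not divisible by 3.
Ends in 1: not divisible by 5.
7: 1478641 = 7·211234 + 3
11: 1478641 = 11·134421 + 10
13: 1478641 = 13·113741 + 8
17: 1478641 = 17·86978 + 15
19: 1478641 = 19·77823 + 4
23: 1478641 = 23·64288 + 17
29: 1478641 = 29·50987 + 18
31: 1478641 = 31·47698 + 3
37: 1478641 = 37·39963 + 10
41: 1478641 = 41·36064 + 17
43: 1478641 = 43·34387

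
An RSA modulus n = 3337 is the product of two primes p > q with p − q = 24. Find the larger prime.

71

Since p = q + 24, we have 3337 = q(q + 24), so q² + 24q − 3337 = 0.
Discriminant: 24² + 4·3337 = 576 + 13348 = 13924; √13924 = 118.
q = (−24 + 118)/2 = 47, and p = q + 24 = 71.
Check: 47 · 71 = 3337.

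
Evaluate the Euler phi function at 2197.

Factor: 2197 = 13^3.
φ(2197) = 13^2·(13−1) = 2028.

2028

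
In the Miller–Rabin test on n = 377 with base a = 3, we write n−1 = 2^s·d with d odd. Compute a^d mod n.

308

377 − 1 = 376 = 2^3 · 47, so d = 47.
3^1 ≡ 3 (mod 377)
3^2 ≡ 3^2 = 9 ≡ 9 (mod 377)
3^4 ≡ 9^2 = 81 ≡ 81 (mod 377)
3^8 ≡ 81^2 = 6561 ≡ 152 (mod 377)
3^16 ≡ 152^2 = 23104 ≡ 107 (mod 377)
3^32 ≡ 107^2 = 11449 ≡ 139 (mod 377)
47 = 32 + 8 + 4 + 2 + 1 in binary powers of 2.
So 3^47 ≡ 139 · 152 · 81 · 9 · 3 ≡ 308 (mod 377).
Squaring chain: 308 → 237 → 373; never reaches −1, so base 3 is a Miller–Rabin witness that 377 is composite.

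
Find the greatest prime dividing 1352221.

59

1352221 = 13 · 104017
104017 = 41 · 2537
2537 = 43 · 59
59 is prime.
So 1352221 = 13 · 41 · 43 · 59; the largest prime factor is 59.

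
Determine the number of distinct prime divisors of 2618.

4

2618 = 2 · 1309
1309 = 7 · 187
187 = 11 · 17
2618 = 2 · 7 · 11 · 17, which has 4 distinct prime factors.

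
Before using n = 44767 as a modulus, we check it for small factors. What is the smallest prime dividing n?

44767 is odd.
Digit sum 28, not divisible by 3.
Ends in 7: not divisible by 5.
7: 44767 = 7·6395 + 2
11: 44767 = 11·4069 + 8
13: 44767 = 13·3443 + 8
17: 44767 = 17·2633 + 6
19: 44767 = 19·2356 + 3
23: 44767 = 23·1946 + 9
29: 44767 = 29·1543 + 20
31: 44767 = 31·1444 + 3
37: 44767 = 37·1209 + 34
41: 44767 = 41·1091 + 36
43: 44767 = 43·1041 + 4
47: 44767 = 47·952 + 23
53: 44767 = 53·844 + 35
59: 44767 = 59·758 + 45
61: 44767 = 61·733 + 54
67: 44767 = 67·668 + 11
71: 44767 = 71·630 + 37
73: 44767 = 73·613 + 18
79: 44767 = 79·566 + 53
83: 44767 = 83·539 + 30
89: 44767 = 89·503

89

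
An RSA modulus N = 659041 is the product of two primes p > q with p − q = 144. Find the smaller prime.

Since p = q + 144, we have 659041 = q(q + 144), so q² + 144q − 659041 = 0.
Discriminant: 144² + 4·659041 = 20736 + 2636164 = 2656900; √2656900 = 1630.
q = (−144 + 1630)/2 = 743, and p = q + 144 = 887.
Check: 743 · 887 = 659041.

743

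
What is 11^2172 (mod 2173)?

1950

11^1 ≡ 11 (mod 2173)
11^2 ≡ 11^2 = 121 ≡ 121 (mod 2173)
11^4 ≡ 121^2 = 14641 ≡ 1603 (mod 2173)
11^8 ≡ 1603^2 = 2569609 ≡ 1123 (mod 2173)
11^16 ≡ 1123^2 = 1261129 ≡ 789 (mod 2173)
11^32 ≡ 789^2 = 622521 ≡ 1043 (mod 2173)
11^64 ≡ 1043^2 = 1087849 ≡ 1349 (mod 2173)
11^128 ≡ 1349^2 = 1819801 ≡ 1000 (mod 2173)
11^256 ≡ 1000^2 = 1000000 ≡ 420 (mod 2173)
11^512 ≡ 420^2 = 176400 ≡ 387 (mod 2173)
11^1024 ≡ 387^2 = 149769 ≡ 2005 (mod 2173)
11^2048 ≡ 2005^2 = 4020025 ≡ 2148 (mod 2173)
2172 = 2048 + 64 + 32 + 16 + 8 + 4 in binary powers of 2.
So 11^2172 ≡ 2148 · 1349 · 1043 · 789 · 1123 · 1603 ≡ 1950 (mod 2173).
Since 1950 ≠ 1, base 11 is a Fermat witness: 2173 is composite.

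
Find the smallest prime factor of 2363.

17

2363 is odd.
Digit sum 14, not divisible by 3.
Ends in 3: not divisible by 5.
7: 2363 = 7·337 + 4
11: 2363 = 11·214 + 9
13: 2363 = 13·181 + 10
17: 2363 = 17·139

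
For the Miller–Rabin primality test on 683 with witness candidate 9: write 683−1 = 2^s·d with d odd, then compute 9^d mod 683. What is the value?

1

683 − 1 = 682 = 2^1 · 341, so d = 341.
9^1 ≡ 9 (mod 683)
9^2 ≡ 9^2 = 81 ≡ 81 (mod 683)
9^4 ≡ 81^2 = 6561 ≡ 414 (mod 683)
9^8 ≡ 414^2 = 171396 ≡ 646 (mod 683)
9^16 ≡ 646^2 = 417316 ≡ 3 (mod 683)
9^32 ≡ 3^2 = 9 ≡ 9 (mod 683)
9^64 ≡ 9^2 = 81 ≡ 81 (mod 683)
9^128 ≡ 81^2 = 6561 ≡ 414 (mod 683)
9^256 ≡ 414^2 = 171396 ≡ 646 (mod 683)
341 = 256 + 64 + 16 + 4 + 1 in binary powers of 2.
So 9^341 ≡ 646 · 81 · 3 · 414 · 9 ≡ 1 (mod 683).
Since 9^d ≡ 1 (mod 683), base 9 does not prove 683 composite.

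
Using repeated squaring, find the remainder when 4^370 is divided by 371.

333

4^1 ≡ 4 (mod 371)
4^2 ≡ 4^2 = 16 ≡ 16 (mod 371)
4^4 ≡ 16^2 = 256 ≡ 256 (mod 371)
4^8 ≡ 256^2 = 65536 ≡ 240 (mod 371)
4^16 ≡ 240^2 = 57600 ≡ 95 (mod 371)
4^32 ≡ 95^2 = 9025 ≡ 121 (mod 371)
4^64 ≡ 121^2 = 14641 ≡ 172 (mod 371)
4^128 ≡ 172^2 = 29584 ≡ 275 (mod 371)
4^256 ≡ 275^2 = 75625 ≡ 312 (mod 371)
370 = 256 + 64 + 32 + 16 + 2 in binary powers of 2.
So 4^370 ≡ 312 · 172 · 121 · 95 · 16 ≡ 333 (mod 371).
Since 333 ≠ 1, base 4 is a Fermat witness: 371 is composite.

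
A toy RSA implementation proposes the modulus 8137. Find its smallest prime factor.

79

8137 is odd.
Digit sum 19, not divisible by 3.
Ends in 7: not divisible by 5.
7: 8137 = 7·1162 + 3
11: 8137 = 11·739 + 8
13: 8137 = 13·625 + 12
17: 8137 = 17·478 + 11
19: 8137 = 19·428 + 5
23: 8137 = 23·353 + 18
29: 8137 = 29·280 + 17
31: 8137 = 31·262 + 15
37: 8137 = 37·219 + 34
41: 8137 = 41·198 + 19
43: 8137 = 43·189 + 10
47: 8137 = 47·173 + 6
53: 8137 = 53·153 + 28
59: 8137 = 59·137 + 54
61: 8137 = 61·133 + 24
67: 8137 = 67·121 + 30
71: 8137 = 71·114 + 43
73: 8137 = 73·111 + 34
79: 8137 = 79·103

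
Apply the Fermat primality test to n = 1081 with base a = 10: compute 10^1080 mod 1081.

10^1 ≡ 10 (mod 1081)
10^2 ≡ 10^2 = 100 ≡ 100 (mod 1081)
10^4 ≡ 100^2 = 10000 ≡ 271 (mod 1081)
10^8 ≡ 271^2 = 73441 ≡ 1014 (mod 1081)
10^16 ≡ 1014^2 = 1028196 ≡ 165 (mod 1081)
10^32 ≡ 165^2 = 27225 ≡ 200 (mod 1081)
10^64 ≡ 200^2 = 40000 ≡ 3 (mod 1081)
10^128 ≡ 3^2 = 9 ≡ 9 (mod 1081)
10^256 ≡ 9^2 = 81 ≡ 81 (mod 1081)
10^512 ≡ 81^2 = 6561 ≡ 75 (mod 1081)
10^1024 ≡ 75^2 = 5625 ≡ 220 (mod 1081)
1080 = 1024 + 32 + 16 + 8 in binary powers of 2.
So 10^1080 ≡ 220 · 200 · 165 · 1014 ≡ 813 (mod 1081).
Since 813 ≠ 1, base 10 is a Fermat witness: 1081 is composite.

813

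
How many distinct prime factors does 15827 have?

15827 = 7^2 · 323
323 = 17 · 19
15827 = 7^2 · 17 · 19, which has 3 distinct prime factors.

3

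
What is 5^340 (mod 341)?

5^1 ≡ 5 (mod 341)
5^2 ≡ 5^2 = 25 ≡ 25 (mod 341)
5^4 ≡ 25^2 = 625 ≡ 284 (mod 341)
5^8 ≡ 284^2 = 80656 ≡ 180 (mod 341)
5^16 ≡ 180^2 = 32400 ≡ 5 (mod 341)
5^32 ≡ 5^2 = 25 ≡ 25 (mod 341)
5^64 ≡ 25^2 = 625 ≡ 284 (mod 341)
5^128 ≡ 284^2 = 80656 ≡ 180 (mod 341)
5^256 ≡ 180^2 = 32400 ≡ 5 (mod 341)
340 = 256 + 64 + 16 + 4 in binary powers of 2.
So 5^340 ≡ 5 · 284 · 5 · 284 ≡ 67 (mod 341).
Since 67 ≠ 1, base 5 is a Fermat witness: 341 is composite.

67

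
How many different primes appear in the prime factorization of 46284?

46284 = 2^2 · 11571
11571 = 3 · 3857
3857 = 7 · 551
551 = 19 · 29
46284 = 2^2 · 3 · 7 · 19 · 29, which has 5 distinct prime factors.

5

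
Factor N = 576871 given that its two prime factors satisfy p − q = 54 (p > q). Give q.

Since p = q + 54, we have 576871 = q(q + 54), so q² + 54q − 576871 = 0.
Discriminant: 54² + 4·576871 = 2916 + 2307484 = 2310400; √2310400 = 1520.
q = (−54 + 1520)/2 = 733, and p = q + 54 = 787.
Check: 733 · 787 = 576871.

733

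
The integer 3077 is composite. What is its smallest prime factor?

17

3077 is odd.
Digit sum 17, not divisible by 3.
Ends in 7: not divisible by 5.
7: 3077 = 7·439 + 4
11: 3077 = 11·279 + 8
13: 3077 = 13·236 + 9
17: 3077 = 17·181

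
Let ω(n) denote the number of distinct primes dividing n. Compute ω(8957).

2

8957 = 13^2 · 53
8957 = 13^2 · 53, which has 2 distinct prime factors.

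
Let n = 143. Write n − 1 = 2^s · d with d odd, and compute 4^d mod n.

143 − 1 = 142 = 2^1 · 71, so d = 71.
4^1 ≡ 4 (mod 143)
4^2 ≡ 4^2 = 16 ≡ 16 (mod 143)
4^4 ≡ 16^2 = 256 ≡ 113 (mod 143)
4^8 ≡ 113^2 = 12769 ≡ 42 (mod 143)
4^16 ≡ 42^2 = 1764 ≡ 48 (mod 143)
4^32 ≡ 48^2 = 2304 ≡ 16 (mod 143)
4^64 ≡ 16^2 = 256 ≡ 113 (mod 143)
71 = 64 + 4 + 2 + 1 in binary powers of 2.
So 4^71 ≡ 113 · 113 · 16 · 4 ≡ 114 (mod 143).
Squaring chain: 114; never reaches −1, so base 4 is a Miller–Rabin witness that 143 is composite.

114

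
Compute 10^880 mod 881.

1

10^1 ≡ 10 (mod 881)
10^2 ≡ 10^2 = 100 ≡ 100 (mod 881)
10^4 ≡ 100^2 = 10000 ≡ 309 (mod 881)
10^8 ≡ 309^2 = 95481 ≡ 333 (mod 881)
10^16 ≡ 333^2 = 110889 ≡ 764 (mod 881)
10^32 ≡ 764^2 = 583696 ≡ 474 (mod 881)
10^64 ≡ 474^2 = 224676 ≡ 21 (mod 881)
10^128 ≡ 21^2 = 441 ≡ 441 (mod 881)
10^256 ≡ 441^2 = 194481 ≡ 661 (mod 881)
10^512 ≡ 661^2 = 436921 ≡ 826 (mod 881)
880 = 512 + 256 + 64 + 32 + 16 in binary powers of 2.
So 10^880 ≡ 826 · 661 · 21 · 474 · 764 ≡ 1 (mod 881).
Since the result is 1, base 10 gives no evidence that 881 is composite.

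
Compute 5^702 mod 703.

5^1 ≡ 5 (mod 703)
5^2 ≡ 5^2 = 25 ≡ 25 (mod 703)
5^4 ≡ 25^2 = 625 ≡ 625 (mod 703)
5^8 ≡ 625^2 = 390625 ≡ 460 (mod 703)
5^16 ≡ 460^2 = 211600 ≡ 700 (mod 703)
5^32 ≡ 700^2 = 490000 ≡ 9 (mod 703)
5^64 ≡ 9^2 = 81 ≡ 81 (mod 703)
5^128 ≡ 81^2 = 6561 ≡ 234 (mod 703)
5^256 ≡ 234^2 = 54756 ≡ 625 (mod 703)
5^512 ≡ 625^2 = 390625 ≡ 460 (mod 703)
702 = 512 + 128 + 32 + 16 + 8 + 4 + 2 in binary powers of 2.
So 5^702 ≡ 460 · 234 · 9 · 700 · 460 · 625 · 25 ≡ 628 (mod 703).
Since 628 ≠ 1, base 5 is a Fermat witness: 703 is composite.

628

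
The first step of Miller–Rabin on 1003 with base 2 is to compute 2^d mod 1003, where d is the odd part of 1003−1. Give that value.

865

1003 − 1 = 1002 = 2^1 · 501, so d = 501.
2^1 ≡ 2 (mod 1003)
2^2 ≡ 2^2 = 4 ≡ 4 (mod 1003)
2^4 ≡ 4^2 = 16 ≡ 16 (mod 1003)
2^8 ≡ 16^2 = 256 ≡ 256 (mod 1003)
2^16 ≡ 256^2 = 65536 ≡ 341 (mod 1003)
2^32 ≡ 341^2 = 116281 ≡ 936 (mod 1003)
2^64 ≡ 936^2 = 876096 ≡ 477 (mod 1003)
2^128 ≡ 477^2 = 227529 ≡ 851 (mod 1003)
2^256 ≡ 851^2 = 724201 ≡ 35 (mod 1003)
501 = 256 + 128 + 64 + 32 + 16 + 4 + 1 in binary powers of 2.
So 2^501 ≡ 35 · 851 · 477 · 936 · 341 · 16 · 2 ≡ 865 (mod 1003).
Squaring chain: 865; never reaches −1, so base 2 is a Miller–Rabin witness that 1003 is composite.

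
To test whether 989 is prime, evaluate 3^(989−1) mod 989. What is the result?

685

3^1 ≡ 3 (mod 989)
3^2 ≡ 3^2 = 9 ≡ 9 (mod 989)
3^4 ≡ 9^2 = 81 ≡ 81 (mod 989)
3^8 ≡ 81^2 = 6561 ≡ 627 (mod 989)
3^16 ≡ 627^2 = 393129 ≡ 496 (mod 989)
3^32 ≡ 496^2 = 246016 ≡ 744 (mod 989)
3^64 ≡ 744^2 = 553536 ≡ 685 (mod 989)
3^128 ≡ 685^2 = 469225 ≡ 439 (mod 989)
3^256 ≡ 439^2 = 192721 ≡ 855 (mod 989)
3^512 ≡ 855^2 = 731025 ≡ 154 (mod 989)
988 = 512 + 256 + 128 + 64 + 16 + 8 + 4 in binary powers of 2.
So 3^988 ≡ 154 · 855 · 439 · 685 · 496 · 627 · 81 ≡ 685 (mod 989).
Since 685 ≠ 1, base 3 is a Fermat witness: 989 is composite.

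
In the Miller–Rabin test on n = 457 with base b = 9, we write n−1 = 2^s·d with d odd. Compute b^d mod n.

457 − 1 = 456 = 2^3 · 57, so d = 57.
9^1 ≡ 9 (mod 457)
9^2 ≡ 9^2 = 81 ≡ 81 (mod 457)
9^4 ≡ 81^2 = 6561 ≡ 163 (mod 457)
9^8 ≡ 163^2 = 26569 ≡ 63 (mod 457)
9^16 ≡ 63^2 = 3969 ≡ 313 (mod 457)
9^32 ≡ 313^2 = 97969 ≡ 171 (mod 457)
57 = 32 + 16 + 8 + 1 in binary powers of 2.
So 9^57 ≡ 171 · 313 · 63 · 9 ≡ 456 (mod 457).
Since 9^d ≡ 456 (mod 457), base 9 does not prove 457 composite.

456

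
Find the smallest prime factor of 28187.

71

28187 is odd.
Digit sum 26, not divisible by 3.
Ends in 7: not divisible by 5.
7: 28187 = 7·4026 + 5
11: 28187 = 11·2562 + 5
13: 28187 = 13·2168 + 3
17: 28187 = 17·1658 + 1
19: 28187 = 19·1483 + 10
23: 28187 = 23·1225 + 12
29: 28187 = 29·971 + 28
31: 28187 = 31·909 + 8
37: 28187 = 37·761 + 30
41: 28187 = 41·687 + 20
43: 28187 = 43·655 + 22
47: 28187 = 47·599 + 34
53: 28187 = 53·531 + 44
59: 28187 = 59·477 + 44
61: 28187 = 61·462 + 5
67: 28187 = 67·420 + 47
71: 28187 = 71·397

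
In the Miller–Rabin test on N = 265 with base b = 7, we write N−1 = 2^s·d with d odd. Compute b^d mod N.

265 − 1 = 264 = 2^3 · 33, so d = 33.
7^1 ≡ 7 (mod 265)
7^2 ≡ 7^2 = 49 ≡ 49 (mod 265)
7^4 ≡ 49^2 = 2401 ≡ 16 (mod 265)
7^8 ≡ 16^2 = 256 ≡ 256 (mod 265)
7^16 ≡ 256^2 = 65536 ≡ 81 (mod 265)
7^32 ≡ 81^2 = 6561 ≡ 201 (mod 265)
33 = 32 + 1 in binary powers of 2.
So 7^33 ≡ 201 · 7 ≡ 82 (mod 265).
Squaring chain: 82 → 99 → 261; never reaches −1, so base 7 is a Miller–Rabin witness that 265 is composite.

82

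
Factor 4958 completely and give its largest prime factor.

4958 = 2 · 2479
2479 = 37 · 67
67 is prime.
So 4958 = 2 · 37 · 67; the largest prime factor is 67.

67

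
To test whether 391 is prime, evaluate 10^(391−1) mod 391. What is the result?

349

10^1 ≡ 10 (mod 391)
10^2 ≡ 10^2 = 100 ≡ 100 (mod 391)
10^4 ≡ 100^2 = 10000 ≡ 225 (mod 391)
10^8 ≡ 225^2 = 50625 ≡ 186 (mod 391)
10^16 ≡ 186^2 = 34596 ≡ 188 (mod 391)
10^32 ≡ 188^2 = 35344 ≡ 154 (mod 391)
10^64 ≡ 154^2 = 23716 ≡ 256 (mod 391)
10^128 ≡ 256^2 = 65536 ≡ 239 (mod 391)
10^256 ≡ 239^2 = 57121 ≡ 35 (mod 391)
390 = 256 + 128 + 4 + 2 in binary powers of 2.
So 10^390 ≡ 35 · 239 · 225 · 100 ≡ 349 (mod 391).
Since 349 ≠ 1, base 10 is a Fermat witness: 391 is composite.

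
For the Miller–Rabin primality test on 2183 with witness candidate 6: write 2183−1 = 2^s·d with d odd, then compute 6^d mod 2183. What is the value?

1548

2183 − 1 = 2182 = 2^1 · 1091, so d = 1091.
6^1 ≡ 6 (mod 2183)
6^2 ≡ 6^2 = 36 ≡ 36 (mod 2183)
6^4 ≡ 36^2 = 1296 ≡ 1296 (mod 2183)
6^8 ≡ 1296^2 = 1679616 ≡ 889 (mod 2183)
6^16 ≡ 889^2 = 790321 ≡ 75 (mod 2183)
6^32 ≡ 75^2 = 5625 ≡ 1259 (mod 2183)
6^64 ≡ 1259^2 = 1585081 ≡ 223 (mod 2183)
6^128 ≡ 223^2 = 49729 ≡ 1703 (mod 2183)
6^256 ≡ 1703^2 = 2900209 ≡ 1185 (mod 2183)
6^512 ≡ 1185^2 = 1404225 ≡ 556 (mod 2183)
6^1024 ≡ 556^2 = 309136 ≡ 1333 (mod 2183)
1091 = 1024 + 64 + 2 + 1 in binary powers of 2.
So 6^1091 ≡ 1333 · 223 · 36 · 6 ≡ 1548 (mod 2183).
Squaring chain: 1548; never reaches −1, so base 6 is a Miller–Rabin witness that 2183 is composite.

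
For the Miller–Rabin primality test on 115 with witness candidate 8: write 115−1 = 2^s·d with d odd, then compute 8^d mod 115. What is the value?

115 − 1 = 114 = 2^1 · 57, so d = 57.
8^1 ≡ 8 (mod 115)
8^2 ≡ 8^2 = 64 ≡ 64 (mod 115)
8^4 ≡ 64^2 = 4096 ≡ 71 (mod 115)
8^8 ≡ 71^2 = 5041 ≡ 96 (mod 115)
8^16 ≡ 96^2 = 9216 ≡ 16 (mod 115)
8^32 ≡ 16^2 = 256 ≡ 26 (mod 115)
57 = 32 + 16 + 8 + 1 in binary powers of 2.
So 8^57 ≡ 26 · 16 · 96 · 8 ≡ 18 (mod 115).
Squaring chain: 18; never reaches −1, so base 8 is a Miller–Rabin witness that 115 is composite.

18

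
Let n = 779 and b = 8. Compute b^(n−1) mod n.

8^1 ≡ 8 (mod 779)
8^2 ≡ 8^2 = 64 ≡ 64 (mod 779)
8^4 ≡ 64^2 = 4096 ≡ 201 (mod 779)
8^8 ≡ 201^2 = 40401 ≡ 672 (mod 779)
8^16 ≡ 672^2 = 451584 ≡ 543 (mod 779)
8^32 ≡ 543^2 = 294849 ≡ 387 (mod 779)
8^64 ≡ 387^2 = 149769 ≡ 201 (mod 779)
8^128 ≡ 201^2 = 40401 ≡ 672 (mod 779)
8^256 ≡ 672^2 = 451584 ≡ 543 (mod 779)
8^512 ≡ 543^2 = 294849 ≡ 387 (mod 779)
778 = 512 + 256 + 8 + 2 in binary powers of 2.
So 8^778 ≡ 387 · 543 · 672 · 64 ≡ 353 (mod 779).
Since 353 ≠ 1, base 8 is a Fermat witness: 779 is composite.

353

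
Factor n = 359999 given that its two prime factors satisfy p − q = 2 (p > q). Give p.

Since p = q + 2, we have 359999 = q(q + 2), so q² + 2q − 359999 = 0.
Discriminant: 2² + 4·359999 = 4 + 1439996 = 1440000; √1440000 = 1200.
q = (−2 + 1200)/2 = 599, and p = q + 2 = 601.
Check: 599 · 601 = 359999.

601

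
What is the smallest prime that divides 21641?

17

21641 is odd.
Digit sum 14, not divisible by 3.
Ends in 1: not divisible by 5.
7: 21641 = 7·3091 + 4
11: 21641 = 11·1967 + 4
13: 21641 = 13·1664 + 9
17: 21641 = 17·1273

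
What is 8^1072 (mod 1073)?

803

8^1 ≡ 8 (mod 1073)
8^2 ≡ 8^2 = 64 ≡ 64 (mod 1073)
8^4 ≡ 64^2 = 4096 ≡ 877 (mod 1073)
8^8 ≡ 877^2 = 769129 ≡ 861 (mod 1073)
8^16 ≡ 861^2 = 741321 ≡ 951 (mod 1073)
8^32 ≡ 951^2 = 904401 ≡ 935 (mod 1073)
8^64 ≡ 935^2 = 874225 ≡ 803 (mod 1073)
8^128 ≡ 803^2 = 644809 ≡ 1009 (mod 1073)
8^256 ≡ 1009^2 = 1018081 ≡ 877 (mod 1073)
8^512 ≡ 877^2 = 769129 ≡ 861 (mod 1073)
8^1024 ≡ 861^2 = 741321 ≡ 951 (mod 1073)
1072 = 1024 + 32 + 16 in binary powers of 2.
So 8^1072 ≡ 951 · 935 · 951 ≡ 803 (mod 1073).
Since 803 ≠ 1, base 8 is a Fermat witness: 1073 is composite.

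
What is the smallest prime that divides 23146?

2

23146 is even: 2 divides it.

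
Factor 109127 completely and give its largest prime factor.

71

109127 = 29 · 3763
3763 = 53 · 71
71 is prime.
So 109127 = 29 · 53 · 71; the largest prime factor is 71.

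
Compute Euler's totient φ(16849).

Factor: 16849 = 7 · 29 · 83.
φ(16849) = (7−1) · (29−1) · (83−1) = 6 · 28 · 82 = 13776.

13776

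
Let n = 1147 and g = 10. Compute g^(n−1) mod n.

10^1 ≡ 10 (mod 1147)
10^2 ≡ 10^2 = 100 ≡ 100 (mod 1147)
10^4 ≡ 100^2 = 10000 ≡ 824 (mod 1147)
10^8 ≡ 824^2 = 678976 ≡ 1099 (mod 1147)
10^16 ≡ 1099^2 = 1207801 ≡ 10 (mod 1147)
10^32 ≡ 10^2 = 100 ≡ 100 (mod 1147)
10^64 ≡ 100^2 = 10000 ≡ 824 (mod 1147)
10^128 ≡ 824^2 = 678976 ≡ 1099 (mod 1147)
10^256 ≡ 1099^2 = 1207801 ≡ 10 (mod 1147)
10^512 ≡ 10^2 = 100 ≡ 100 (mod 1147)
10^1024 ≡ 100^2 = 10000 ≡ 824 (mod 1147)
1146 = 1024 + 64 + 32 + 16 + 8 + 2 in binary powers of 2.
So 10^1146 ≡ 824 · 824 · 100 · 10 · 1099 · 100 ≡ 963 (mod 1147).
Since 963 ≠ 1, base 10 is a Fermat witness: 1147 is composite.

963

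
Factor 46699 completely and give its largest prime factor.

46699 = 17 · 2747
2747 = 41 · 67
67 is prime.
So 46699 = 17 · 41 · 67; the largest prime factor is 67.

67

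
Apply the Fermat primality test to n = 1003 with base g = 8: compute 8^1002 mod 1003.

812

8^1 ≡ 8 (mod 1003)
8^2 ≡ 8^2 = 64 ≡ 64 (mod 1003)
8^4 ≡ 64^2 = 4096 ≡ 84 (mod 1003)
8^8 ≡ 84^2 = 7056 ≡ 35 (mod 1003)
8^16 ≡ 35^2 = 1225 ≡ 222 (mod 1003)
8^32 ≡ 222^2 = 49284 ≡ 137 (mod 1003)
8^64 ≡ 137^2 = 18769 ≡ 715 (mod 1003)
8^128 ≡ 715^2 = 511225 ≡ 698 (mod 1003)
8^256 ≡ 698^2 = 487204 ≡ 749 (mod 1003)
8^512 ≡ 749^2 = 561001 ≡ 324 (mod 1003)
1002 = 512 + 256 + 128 + 64 + 32 + 8 + 2 in binary powers of 2.
So 8^1002 ≡ 324 · 749 · 698 · 715 · 137 · 35 · 64 ≡ 812 (mod 1003).
Since 812 ≠ 1, base 8 is a Fermat witness: 1003 is composite.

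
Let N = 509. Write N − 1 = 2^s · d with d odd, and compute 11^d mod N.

509 − 1 = 508 = 2^2 · 127, so d = 127.
11^1 ≡ 11 (mod 509)
11^2 ≡ 11^2 = 121 ≡ 121 (mod 509)
11^4 ≡ 121^2 = 14641 ≡ 389 (mod 509)
11^8 ≡ 389^2 = 151321 ≡ 148 (mod 509)
11^16 ≡ 148^2 = 21904 ≡ 17 (mod 509)
11^32 ≡ 17^2 = 289 ≡ 289 (mod 509)
11^64 ≡ 289^2 = 83521 ≡ 45 (mod 509)
127 = 64 + 32 + 16 + 8 + 4 + 2 + 1 in binary powers of 2.
So 11^127 ≡ 45 · 289 · 17 · 148 · 389 · 121 · 11 ≡ 508 (mod 509).
Since 11^d ≡ 508 (mod 509), base 11 does not prove 509 composite.

508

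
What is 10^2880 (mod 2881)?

10^1 ≡ 10 (mod 2881)
10^2 ≡ 10^2 = 100 ≡ 100 (mod 2881)
10^4 ≡ 100^2 = 10000 ≡ 1357 (mod 2881)
10^8 ≡ 1357^2 = 1841449 ≡ 490 (mod 2881)
10^16 ≡ 490^2 = 240100 ≡ 977 (mod 2881)
10^32 ≡ 977^2 = 954529 ≡ 918 (mod 2881)
10^64 ≡ 918^2 = 842724 ≡ 1472 (mod 2881)
10^128 ≡ 1472^2 = 2166784 ≡ 272 (mod 2881)
10^256 ≡ 272^2 = 73984 ≡ 1959 (mod 2881)
10^512 ≡ 1959^2 = 3837681 ≡ 189 (mod 2881)
10^1024 ≡ 189^2 = 35721 ≡ 1149 (mod 2881)
10^2048 ≡ 1149^2 = 1320201 ≡ 703 (mod 2881)
2880 = 2048 + 512 + 256 + 64 in binary powers of 2.
So 10^2880 ≡ 703 · 189 · 1959 · 1472 ≡ 1215 (mod 2881).
Since 1215 ≠ 1, base 10 is a Fermat witness: 2881 is composite.

1215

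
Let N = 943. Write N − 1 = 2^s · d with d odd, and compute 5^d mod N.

943 − 1 = 942 = 2^1 · 471, so d = 471.
5^1 ≡ 5 (mod 943)
5^2 ≡ 5^2 = 25 ≡ 25 (mod 943)
5^4 ≡ 25^2 = 625 ≡ 625 (mod 943)
5^8 ≡ 625^2 = 390625 ≡ 223 (mod 943)
5^16 ≡ 223^2 = 49729 ≡ 693 (mod 943)
5^32 ≡ 693^2 = 480249 ≡ 262 (mod 943)
5^64 ≡ 262^2 = 68644 ≡ 748 (mod 943)
5^128 ≡ 748^2 = 559504 ≡ 305 (mod 943)
5^256 ≡ 305^2 = 93025 ≡ 611 (mod 943)
471 = 256 + 128 + 64 + 16 + 4 + 2 + 1 in binary powers of 2.
So 5^471 ≡ 611 · 305 · 748 · 693 · 625 · 25 · 5 ≡ 241 (mod 943).
Squaring chain: 241; never reaches −1, so base 5 is a Miller–Rabin witness that 943 is composite.

241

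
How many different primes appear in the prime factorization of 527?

527 = 17 · 31
527 = 17 · 31, which has 2 distinct prime factors.

2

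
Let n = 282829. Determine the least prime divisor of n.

17

282829 is odd.
Digit sum 31, not divisible by 3.
Ends in 9: not divisible by 5.
7: 282829 = 7·40404 + 1
11: 282829 = 11·25711 + 8
13: 282829 = 13·21756 + 1
17: 282829 = 17·16637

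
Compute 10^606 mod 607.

1

10^1 ≡ 10 (mod 607)
10^2 ≡ 10^2 = 100 ≡ 100 (mod 607)
10^4 ≡ 100^2 = 10000 ≡ 288 (mod 607)
10^8 ≡ 288^2 = 82944 ≡ 392 (mod 607)
10^16 ≡ 392^2 = 153664 ≡ 93 (mod 607)
10^32 ≡ 93^2 = 8649 ≡ 151 (mod 607)
10^64 ≡ 151^2 = 22801 ≡ 342 (mod 607)
10^128 ≡ 342^2 = 116964 ≡ 420 (mod 607)
10^256 ≡ 420^2 = 176400 ≡ 370 (mod 607)
10^512 ≡ 370^2 = 136900 ≡ 325 (mod 607)
606 = 512 + 64 + 16 + 8 + 4 + 2 in binary powers of 2.
So 10^606 ≡ 325 · 342 · 93 · 392 · 288 · 100 ≡ 1 (mod 607).
Since the result is 1, base 10 gives no evidence that 607 is composite.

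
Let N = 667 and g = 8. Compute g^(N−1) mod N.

8^1 ≡ 8 (mod 667)
8^2 ≡ 8^2 = 64 ≡ 64 (mod 667)
8^4 ≡ 64^2 = 4096 ≡ 94 (mod 667)
8^8 ≡ 94^2 = 8836 ≡ 165 (mod 667)
8^16 ≡ 165^2 = 27225 ≡ 545 (mod 667)
8^32 ≡ 545^2 = 297025 ≡ 210 (mod 667)
8^64 ≡ 210^2 = 44100 ≡ 78 (mod 667)
8^128 ≡ 78^2 = 6084 ≡ 81 (mod 667)
8^256 ≡ 81^2 = 6561 ≡ 558 (mod 667)
8^512 ≡ 558^2 = 311364 ≡ 542 (mod 667)
666 = 512 + 128 + 16 + 8 + 2 in binary powers of 2.
So 8^666 ≡ 542 · 81 · 545 · 165 · 64 ≡ 473 (mod 667).
Since 473 ≠ 1, base 8 is a Fermat witness: 667 is composite.

473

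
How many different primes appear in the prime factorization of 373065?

373065 = 3 · 124355
124355 = 5 · 24871
24871 = 7 · 3553
3553 = 11 · 323
323 = 17 · 19
373065 = 3 · 5 · 7 · 11 · 17 · 19, which has 6 distinct prime factors.

6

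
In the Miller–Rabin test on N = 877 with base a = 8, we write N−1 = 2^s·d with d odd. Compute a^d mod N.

726

877 − 1 = 876 = 2^2 · 219, so d = 219.
8^1 ≡ 8 (mod 877)
8^2 ≡ 8^2 = 64 ≡ 64 (mod 877)
8^4 ≡ 64^2 = 4096 ≡ 588 (mod 877)
8^8 ≡ 588^2 = 345744 ≡ 206 (mod 877)
8^16 ≡ 206^2 = 42436 ≡ 340 (mod 877)
8^32 ≡ 340^2 = 115600 ≡ 713 (mod 877)
8^64 ≡ 713^2 = 508369 ≡ 586 (mod 877)
8^128 ≡ 586^2 = 343396 ≡ 489 (mod 877)
219 = 128 + 64 + 16 + 8 + 2 + 1 in binary powers of 2.
So 8^219 ≡ 489 · 586 · 340 · 206 · 64 · 8 ≡ 726 (mod 877).
Squaring chain: 726 → 876; reaches −1, so base 8 does not prove 877 composite.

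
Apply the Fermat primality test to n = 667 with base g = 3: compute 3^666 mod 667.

660

3^1 ≡ 3 (mod 667)
3^2 ≡ 3^2 = 9 ≡ 9 (mod 667)
3^4 ≡ 9^2 = 81 ≡ 81 (mod 667)
3^8 ≡ 81^2 = 6561 ≡ 558 (mod 667)
3^16 ≡ 558^2 = 311364 ≡ 542 (mod 667)
3^32 ≡ 542^2 = 293764 ≡ 284 (mod 667)
3^64 ≡ 284^2 = 80656 ≡ 616 (mod 667)
3^128 ≡ 616^2 = 379456 ≡ 600 (mod 667)
3^256 ≡ 600^2 = 360000 ≡ 487 (mod 667)
3^512 ≡ 487^2 = 237169 ≡ 384 (mod 667)
666 = 512 + 128 + 16 + 8 + 2 in binary powers of 2.
So 3^666 ≡ 384 · 600 · 542 · 558 · 9 ≡ 660 (mod 667).
Since 660 ≠ 1, base 3 is a Fermat witness: 667 is composite.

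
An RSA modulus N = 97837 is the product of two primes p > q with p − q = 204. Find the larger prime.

431

Since p = q + 204, we have 97837 = q(q + 204), so q² + 204q − 97837 = 0.
Discriminant: 204² + 4·97837 = 41616 + 391348 = 432964; √432964 = 658.
q = (−204 + 658)/2 = 227, and p = q + 204 = 431.
Check: 227 · 431 = 97837.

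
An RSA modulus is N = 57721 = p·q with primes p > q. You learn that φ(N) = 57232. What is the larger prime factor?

φ(n) = (p−1)(q−1) = n − (p+q) + 1, so p + q = 57721 − 57232 + 1 = 490.
p and q are the roots of t² − 490t + 57721 = 0.
Discriminant: 490² − 4·57721 = 240100 − 230884 = 9216; √9216 = 96.
q = (490 − 96)/2 = 197, p = (490 + 96)/2 = 293.
Check: 197 · 293 = 57721.

293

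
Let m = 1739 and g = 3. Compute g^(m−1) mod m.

3^1 ≡ 3 (mod 1739)
3^2 ≡ 3^2 = 9 ≡ 9 (mod 1739)
3^4 ≡ 9^2 = 81 ≡ 81 (mod 1739)
3^8 ≡ 81^2 = 6561 ≡ 1344 (mod 1739)
3^16 ≡ 1344^2 = 1806336 ≡ 1254 (mod 1739)
3^32 ≡ 1254^2 = 1572516 ≡ 460 (mod 1739)
3^64 ≡ 460^2 = 211600 ≡ 1181 (mod 1739)
3^128 ≡ 1181^2 = 1394761 ≡ 83 (mod 1739)
3^256 ≡ 83^2 = 6889 ≡ 1672 (mod 1739)
3^512 ≡ 1672^2 = 2795584 ≡ 1011 (mod 1739)
3^1024 ≡ 1011^2 = 1022121 ≡ 1328 (mod 1739)
1738 = 1024 + 512 + 128 + 64 + 8 + 2 in binary powers of 2.
So 3^1738 ≡ 1328 · 1011 · 83 · 1181 · 1344 · 9 ≡ 1070 (mod 1739).
Since 1070 ≠ 1, base 3 is a Fermat witness: 1739 is composite.

1070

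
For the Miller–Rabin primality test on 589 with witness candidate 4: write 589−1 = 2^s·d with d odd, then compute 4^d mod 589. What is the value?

589 − 1 = 588 = 2^2 · 147, so d = 147.
4^1 ≡ 4 (mod 589)
4^2 ≡ 4^2 = 16 ≡ 16 (mod 589)
4^4 ≡ 16^2 = 256 ≡ 256 (mod 589)
4^8 ≡ 256^2 = 65536 ≡ 157 (mod 589)
4^16 ≡ 157^2 = 24649 ≡ 500 (mod 589)
4^32 ≡ 500^2 = 250000 ≡ 264 (mod 589)
4^64 ≡ 264^2 = 69696 ≡ 194 (mod 589)
4^128 ≡ 194^2 = 37636 ≡ 529 (mod 589)
147 = 128 + 16 + 2 + 1 in binary powers of 2.
So 4^147 ≡ 529 · 500 · 16 · 4 ≡ 140 (mod 589).
Squaring chain: 140 → 163; never reaches −1, so base 4 is a Miller–Rabin witness that 589 is composite.

140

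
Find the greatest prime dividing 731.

731 = 17 · 43
43 is prime.
So 731 = 17 · 43; the largest prime factor is 43.

43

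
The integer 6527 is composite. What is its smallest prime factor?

61

6527 is odd.
Digit sum 20, not divisible by 3.
Ends in 7: not divisible by 5.
7: 6527 = 7·932 + 3
11: 6527 = 11·593 + 4
13: 6527 = 13·502 + 1
17: 6527 = 17·383 + 16
19: 6527 = 19·343 + 10
23: 6527 = 23·283 + 18
29: 6527 = 29·225 + 2
31: 6527 = 31·210 + 17
37: 6527 = 37·176 + 15
41: 6527 = 41·159 + 8
43: 6527 = 43·151 + 34
47: 6527 = 47·138 + 41
53: 6527 = 53·123 + 8
59: 6527 = 59·110 + 37
61: 6527 = 61·107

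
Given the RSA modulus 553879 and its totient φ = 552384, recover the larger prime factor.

823

φ(n) = (p−1)(q−1) = n − (p+q) + 1, so p + q = 553879 − 552384 + 1 = 1496.
p and q are the roots of t² − 1496t + 553879 = 0.
Discriminant: 1496² − 4·553879 = 2238016 − 2215516 = 22500; √22500 = 150.
q = (1496 − 150)/2 = 673, p = (1496 + 150)/2 = 823.
Check: 673 · 823 = 553879.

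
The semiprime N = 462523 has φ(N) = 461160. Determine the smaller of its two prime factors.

631

φ(n) = (p−1)(q−1) = n − (p+q) + 1, so p + q = 462523 − 461160 + 1 = 1364.
p and q are the roots of t² − 1364t + 462523 = 0.
Discriminant: 1364² − 4·462523 = 1860496 − 1850092 = 10404; √10404 = 102.
q = (1364 − 102)/2 = 631, p = (1364 + 102)/2 = 733.
Check: 631 · 733 = 462523.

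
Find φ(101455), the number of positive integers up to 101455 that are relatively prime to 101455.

Factor: 101455 = 5 · 103 · 197.
φ(101455) = (5−1) · (103−1) · (197−1) = 4 · 102 · 196 = 79968.

79968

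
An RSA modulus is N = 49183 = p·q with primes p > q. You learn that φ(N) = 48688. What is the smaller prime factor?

137

φ(n) = (p−1)(q−1) = n − (p+q) + 1, so p + q = 49183 − 48688 + 1 = 496.
p and q are the roots of t² − 496t + 49183 = 0.
Discriminant: 496² − 4·49183 = 246016 − 196732 = 49284; √49284 = 222.
q = (496 − 222)/2 = 137, p = (496 + 222)/2 = 359.
Check: 137 · 359 = 49183.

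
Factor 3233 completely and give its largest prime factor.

61

3233 = 53 · 61
61 is prime.
So 3233 = 53 · 61; the largest prime factor is 61.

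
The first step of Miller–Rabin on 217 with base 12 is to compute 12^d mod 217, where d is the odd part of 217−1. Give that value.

217 − 1 = 216 = 2^3 · 27, so d = 27.
12^1 ≡ 12 (mod 217)
12^2 ≡ 12^2 = 144 ≡ 144 (mod 217)
12^4 ≡ 144^2 = 20736 ≡ 121 (mod 217)
12^8 ≡ 121^2 = 14641 ≡ 102 (mod 217)
12^16 ≡ 102^2 = 10404 ≡ 205 (mod 217)
27 = 16 + 8 + 2 + 1 in binary powers of 2.
So 12^27 ≡ 205 · 102 · 144 · 12 ≡ 27 (mod 217).
Squaring chain: 27 → 78 → 8; never reaches −1, so base 12 is a Miller–Rabin witness that 217 is composite.

27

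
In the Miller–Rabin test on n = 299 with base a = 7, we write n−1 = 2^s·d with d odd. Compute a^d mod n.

299 − 1 = 298 = 2^1 · 149, so d = 149.
7^1 ≡ 7 (mod 299)
7^2 ≡ 7^2 = 49 ≡ 49 (mod 299)
7^4 ≡ 49^2 = 2401 ≡ 9 (mod 299)
7^8 ≡ 9^2 = 81 ≡ 81 (mod 299)
7^16 ≡ 81^2 = 6561 ≡ 282 (mod 299)
7^32 ≡ 282^2 = 79524 ≡ 289 (mod 299)
7^64 ≡ 289^2 = 83521 ≡ 100 (mod 299)
7^128 ≡ 100^2 = 10000 ≡ 133 (mod 299)
149 = 128 + 16 + 4 + 1 in binary powers of 2.
So 7^149 ≡ 133 · 282 · 9 · 7 ≡ 180 (mod 299).
Squaring chain: 180; never reaches −1, so base 7 is a Miller–Rabin witness that 299 is composite.

180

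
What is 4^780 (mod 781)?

4^1 ≡ 4 (mod 781)
4^2 ≡ 4^2 = 16 ≡ 16 (mod 781)
4^4 ≡ 16^2 = 256 ≡ 256 (mod 781)
4^8 ≡ 256^2 = 65536 ≡ 713 (mod 781)
4^16 ≡ 713^2 = 508369 ≡ 719 (mod 781)
4^32 ≡ 719^2 = 516961 ≡ 720 (mod 781)
4^64 ≡ 720^2 = 518400 ≡ 597 (mod 781)
4^128 ≡ 597^2 = 356409 ≡ 273 (mod 781)
4^256 ≡ 273^2 = 74529 ≡ 334 (mod 781)
4^512 ≡ 334^2 = 111556 ≡ 654 (mod 781)
780 = 512 + 256 + 8 + 4 in binary powers of 2.
So 4^780 ≡ 654 · 334 · 713 · 256 ≡ 474 (mod 781).
Since 474 ≠ 1, base 4 is a Fermat witness: 781 is composite.

474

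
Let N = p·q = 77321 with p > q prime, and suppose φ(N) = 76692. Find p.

463

φ(n) = (p−1)(q−1) = n − (p+q) + 1, so p + q = 77321 − 76692 + 1 = 630.
p and q are the roots of t² − 630t + 77321 = 0.
Discriminant: 630² − 4·77321 = 396900 − 309284 = 87616; √87616 = 296.
q = (630 − 296)/2 = 167, p = (630 + 296)/2 = 463.
Check: 167 · 463 = 77321.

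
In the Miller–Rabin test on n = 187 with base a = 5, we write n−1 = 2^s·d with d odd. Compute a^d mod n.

37

187 − 1 = 186 = 2^1 · 93, so d = 93.
5^1 ≡ 5 (mod 187)
5^2 ≡ 5^2 = 25 ≡ 25 (mod 187)
5^4 ≡ 25^2 = 625 ≡ 64 (mod 187)
5^8 ≡ 64^2 = 4096 ≡ 169 (mod 187)
5^16 ≡ 169^2 = 28561 ≡ 137 (mod 187)
5^32 ≡ 137^2 = 18769 ≡ 69 (mod 187)
5^64 ≡ 69^2 = 4761 ≡ 86 (mod 187)
93 = 64 + 16 + 8 + 4 + 1 in binary powers of 2.
So 5^93 ≡ 86 · 137 · 169 · 64 · 5 ≡ 37 (mod 187).
Squaring chain: 37; never reaches −1, so base 5 is a Miller–Rabin witness that 187 is composite.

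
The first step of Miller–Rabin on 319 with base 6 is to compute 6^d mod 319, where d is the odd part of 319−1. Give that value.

319 − 1 = 318 = 2^1 · 159, so d = 159.
6^1 ≡ 6 (mod 319)
6^2 ≡ 6^2 = 36 ≡ 36 (mod 319)
6^4 ≡ 36^2 = 1296 ≡ 20 (mod 319)
6^8 ≡ 20^2 = 400 ≡ 81 (mod 319)
6^16 ≡ 81^2 = 6561 ≡ 181 (mod 319)
6^32 ≡ 181^2 = 32761 ≡ 223 (mod 319)
6^64 ≡ 223^2 = 49729 ≡ 284 (mod 319)
6^128 ≡ 284^2 = 80656 ≡ 268 (mod 319)
159 = 128 + 16 + 8 + 4 + 2 + 1 in binary powers of 2.
So 6^159 ≡ 268 · 181 · 81 · 20 · 36 · 6 ≡ 178 (mod 319).
Squaring chain: 178; never reaches −1, so base 6 is a Miller–Rabin witness that 319 is composite.

178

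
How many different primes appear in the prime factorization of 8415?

4

8415 = 3^2 · 935
935 = 5 · 187
187 = 11 · 17
8415 = 3^2 · 5 · 11 · 17, which has 4 distinct prime factors.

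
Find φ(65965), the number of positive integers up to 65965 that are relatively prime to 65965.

51792

Factor: 65965 = 5 · 79 · 167.
φ(65965) = (5−1) · (79−1) · (167−1) = 4 · 78 · 166 = 51792.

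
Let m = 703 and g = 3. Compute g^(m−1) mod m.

1

3^1 ≡ 3 (mod 703)
3^2 ≡ 3^2 = 9 ≡ 9 (mod 703)
3^4 ≡ 9^2 = 81 ≡ 81 (mod 703)
3^8 ≡ 81^2 = 6561 ≡ 234 (mod 703)
3^16 ≡ 234^2 = 54756 ≡ 625 (mod 703)
3^32 ≡ 625^2 = 390625 ≡ 460 (mod 703)
3^64 ≡ 460^2 = 211600 ≡ 700 (mod 703)
3^128 ≡ 700^2 = 490000 ≡ 9 (mod 703)
3^256 ≡ 9^2 = 81 ≡ 81 (mod 703)
3^512 ≡ 81^2 = 6561 ≡ 234 (mod 703)
702 = 512 + 128 + 32 + 16 + 8 + 4 + 2 in binary powers of 2.
So 3^702 ≡ 234 · 9 · 460 · 625 · 234 · 81 · 9 ≡ 1 (mod 703).
Since the result is 1, base 3 gives no evidence that 703 is composite.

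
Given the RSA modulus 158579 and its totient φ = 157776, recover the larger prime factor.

φ(n) = (p−1)(q−1) = n − (p+q) + 1, so p + q = 158579 − 157776 + 1 = 804.
p and q are the roots of t² − 804t + 158579 = 0.
Discriminant: 804² − 4·158579 = 646416 − 634316 = 12100; √12100 = 110.
q = (804 − 110)/2 = 347, p = (804 + 110)/2 = 457.
Check: 347 · 457 = 158579.

457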